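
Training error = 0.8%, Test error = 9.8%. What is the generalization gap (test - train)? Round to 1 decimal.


Generalization gap = test_error - train_error
= 9.8 - 0.8
= 9.0%
A moderate gap.

9.0


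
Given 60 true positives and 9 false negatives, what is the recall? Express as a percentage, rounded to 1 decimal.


Recall = TP / (TP + FN) * 100
= 60 / (60 + 9)
= 60 / 69
= 0.8696
= 87.0%

87.0


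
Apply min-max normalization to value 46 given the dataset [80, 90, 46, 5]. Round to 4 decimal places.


Min = 5, Max = 90
Range = 90 - 5 = 85
Scaled = (x - min) / (max - min)
= (46 - 5) / 85
= 41 / 85
= 0.4824

0.4824


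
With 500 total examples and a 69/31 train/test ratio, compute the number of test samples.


Train samples = 500 * 69% = 345
Test samples = 500 - 345
= 155

155


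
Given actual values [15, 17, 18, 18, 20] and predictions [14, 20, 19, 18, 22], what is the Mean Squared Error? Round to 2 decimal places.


Differences: [1, -3, -1, 0, -2]
Squared errors: [1, 9, 1, 0, 4]
Sum of squared errors = 15
MSE = 15 / 5 = 3.00

3.00


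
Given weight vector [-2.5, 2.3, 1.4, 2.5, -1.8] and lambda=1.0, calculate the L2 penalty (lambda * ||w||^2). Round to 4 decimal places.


Squaring each weight:
(-2.5)^2 = 6.25
2.3^2 = 5.29
1.4^2 = 1.96
2.5^2 = 6.25
(-1.8)^2 = 3.24
Sum of squares = 22.99
Penalty = 1.0 * 22.99 = 22.9900

22.9900


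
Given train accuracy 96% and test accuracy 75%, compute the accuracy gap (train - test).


Gap = train_accuracy - test_accuracy
= 96 - 75
= 21%
This large gap strongly indicates overfitting.

21


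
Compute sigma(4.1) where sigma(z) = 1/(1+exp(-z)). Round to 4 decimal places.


sigmoid(z) = 1 / (1 + exp(-z))
exp(-(4.1)) = exp(-4.1) = 0.0166
1 + 0.0166 = 1.0166
1 / 1.0166 = 0.9837

0.9837


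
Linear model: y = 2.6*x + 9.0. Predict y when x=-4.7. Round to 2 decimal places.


y = 2.6 * -4.7 + (9.0)
= -12.22 + (9.0)
= -3.22

-3.22


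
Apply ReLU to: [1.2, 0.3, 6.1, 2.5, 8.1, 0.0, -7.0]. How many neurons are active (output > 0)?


ReLU(x) = max(0, x) for each element:
ReLU(1.2) = 1.2
ReLU(0.3) = 0.3
ReLU(6.1) = 6.1
ReLU(2.5) = 2.5
ReLU(8.1) = 8.1
ReLU(0.0) = 0
ReLU(-7.0) = 0
Active neurons (>0): 5

5


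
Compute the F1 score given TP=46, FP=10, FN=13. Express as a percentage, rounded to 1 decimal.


Precision = TP / (TP + FP) = 46 / 56 = 0.8214
Recall = TP / (TP + FN) = 46 / 59 = 0.7797
F1 = 2 * P * R / (P + R)
= 2 * 0.8214 * 0.7797 / (0.8214 + 0.7797)
= 1.2809 / 1.6011
= 0.8
As percentage: 80.0%

80.0


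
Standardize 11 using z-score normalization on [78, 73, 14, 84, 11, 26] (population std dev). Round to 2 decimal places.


Mean = (78 + 73 + 14 + 84 + 11 + 26) / 6 = 47.6667
Variance = sum((x_i - mean)^2) / n = 971.5556
Std = sqrt(971.5556) = 31.1698
Z = (x - mean) / std
= (11 - 47.6667) / 31.1698
= -36.6667 / 31.1698
= -1.18

-1.18


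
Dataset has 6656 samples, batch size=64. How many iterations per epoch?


Iterations per epoch = dataset_size / batch_size
= 6656 / 64
= 104

104


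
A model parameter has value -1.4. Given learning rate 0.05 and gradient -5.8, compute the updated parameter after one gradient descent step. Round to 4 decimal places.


w_new = w_old - lr * gradient
= -1.4 - 0.05 * -5.8
= -1.4 - (-0.29)
= -1.1100

-1.1100


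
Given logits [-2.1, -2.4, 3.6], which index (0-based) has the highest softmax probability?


Softmax is a monotonic transformation, so it preserves the argmax.
We need to find the index of the maximum logit.
Index 0: -2.1
Index 1: -2.4
Index 2: 3.6
Maximum logit = 3.6 at index 2

2


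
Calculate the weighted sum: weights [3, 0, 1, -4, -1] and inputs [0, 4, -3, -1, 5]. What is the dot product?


Element-wise products:
3 * 0 = 0
0 * 4 = 0
1 * -3 = -3
-4 * -1 = 4
-1 * 5 = -5
Sum = 0 + 0 + -3 + 4 + -5
= -4

-4


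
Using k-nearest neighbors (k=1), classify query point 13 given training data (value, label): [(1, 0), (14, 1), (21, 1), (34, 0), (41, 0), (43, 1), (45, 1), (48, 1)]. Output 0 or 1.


Distances from query 13:
Point 14 (class 1): distance = 1
K=1 nearest neighbors: classes = [1]
Votes for class 1: 1 / 1
Majority vote => class 1

1


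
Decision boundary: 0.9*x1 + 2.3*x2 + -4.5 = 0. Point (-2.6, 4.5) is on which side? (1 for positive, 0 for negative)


Compute 0.9 * -2.6 + 2.3 * 4.5 + -4.5
= -2.34 + 10.35 + -4.5
= 3.51
Since 3.51 >= 0, the point is on the positive side.

1


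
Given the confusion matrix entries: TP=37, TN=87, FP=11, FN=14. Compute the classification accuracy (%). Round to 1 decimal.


Accuracy = (TP + TN) / (TP + TN + FP + FN) * 100
= (37 + 87) / (37 + 87 + 11 + 14)
= 124 / 149
= 0.8322
= 83.2%

83.2


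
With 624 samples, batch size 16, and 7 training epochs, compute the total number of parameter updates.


Iterations per epoch = 624 / 16 = 39
Total updates = iterations_per_epoch * epochs
= 39 * 7
= 273

273


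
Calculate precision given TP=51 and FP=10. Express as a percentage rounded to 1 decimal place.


Precision = TP / (TP + FP) * 100
= 51 / (51 + 10)
= 51 / 61
= 0.8361
= 83.6%

83.6


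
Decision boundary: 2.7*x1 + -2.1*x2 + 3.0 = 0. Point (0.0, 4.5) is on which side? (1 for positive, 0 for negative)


Compute 2.7 * 0.0 + -2.1 * 4.5 + 3.0
= 0.0 + -9.45 + 3.0
= -6.45
Since -6.45 < 0, the point is on the negative side.

0


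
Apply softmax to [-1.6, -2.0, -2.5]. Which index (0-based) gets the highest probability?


Softmax is a monotonic transformation, so it preserves the argmax.
We need to find the index of the maximum logit.
Index 0: -1.6
Index 1: -2.0
Index 2: -2.5
Maximum logit = -1.6 at index 0

0


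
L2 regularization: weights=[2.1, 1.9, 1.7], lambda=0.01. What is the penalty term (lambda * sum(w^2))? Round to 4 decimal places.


Squaring each weight:
2.1^2 = 4.41
1.9^2 = 3.61
1.7^2 = 2.89
Sum of squares = 10.91
Penalty = 0.01 * 10.91 = 0.1091

0.1091


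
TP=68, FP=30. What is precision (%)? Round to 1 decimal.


Precision = TP / (TP + FP) * 100
= 68 / (68 + 30)
= 68 / 98
= 0.6939
= 69.4%

69.4


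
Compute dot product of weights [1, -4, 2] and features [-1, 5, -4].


Element-wise products:
1 * -1 = -1
-4 * 5 = -20
2 * -4 = -8
Sum = -1 + -20 + -8
= -29

-29


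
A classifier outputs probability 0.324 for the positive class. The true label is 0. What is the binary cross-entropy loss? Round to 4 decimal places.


For y=0: Loss = -log(1-p)
= -log(1 - 0.324)
= -log(0.676)
= -(-0.3916)
= 0.3916

0.3916


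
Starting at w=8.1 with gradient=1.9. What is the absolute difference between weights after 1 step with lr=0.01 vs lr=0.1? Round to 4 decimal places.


With lr=0.01: w_new = 8.1 - 0.01 * 1.9 = 8.081
With lr=0.1: w_new = 8.1 - 0.1 * 1.9 = 7.91
Absolute difference = |8.081 - 7.91|
= 0.1710

0.1710


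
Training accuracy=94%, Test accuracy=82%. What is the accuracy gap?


Gap = train_accuracy - test_accuracy
= 94 - 82
= 12%
This gap suggests the model is overfitting.

12


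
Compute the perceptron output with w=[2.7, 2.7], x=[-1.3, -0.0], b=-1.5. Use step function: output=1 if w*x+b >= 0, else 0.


z = w . x + b
= 2.7*-1.3 + 2.7*-0.0 + -1.5
= -3.51 + -0.0 + -1.5
= -3.51 + -1.5
= -5.01
Since z = -5.01 < 0, output = 0

0


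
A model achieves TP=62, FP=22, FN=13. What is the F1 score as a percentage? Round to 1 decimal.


Precision = TP / (TP + FP) = 62 / 84 = 0.7381
Recall = TP / (TP + FN) = 62 / 75 = 0.8267
F1 = 2 * P * R / (P + R)
= 2 * 0.7381 * 0.8267 / (0.7381 + 0.8267)
= 1.2203 / 1.5648
= 0.7799
As percentage: 78.0%

78.0


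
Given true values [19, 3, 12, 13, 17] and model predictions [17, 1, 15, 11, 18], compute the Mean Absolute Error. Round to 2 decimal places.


Absolute errors: [2, 2, 3, 2, 1]
Sum of absolute errors = 10
MAE = 10 / 5 = 2.00

2.00


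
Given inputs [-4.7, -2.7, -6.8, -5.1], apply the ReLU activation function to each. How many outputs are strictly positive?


ReLU(x) = max(0, x) for each element:
ReLU(-4.7) = 0
ReLU(-2.7) = 0
ReLU(-6.8) = 0
ReLU(-5.1) = 0
Active neurons (>0): 0

0


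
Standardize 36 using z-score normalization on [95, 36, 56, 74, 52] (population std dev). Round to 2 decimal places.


Mean = (95 + 36 + 56 + 74 + 52) / 5 = 62.6
Variance = sum((x_i - mean)^2) / n = 408.64
Std = sqrt(408.64) = 20.2148
Z = (x - mean) / std
= (36 - 62.6) / 20.2148
= -26.6 / 20.2148
= -1.32

-1.32


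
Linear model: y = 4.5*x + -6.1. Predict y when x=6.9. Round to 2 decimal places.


y = 4.5 * 6.9 + (-6.1)
= 31.05 + (-6.1)
= 24.95

24.95


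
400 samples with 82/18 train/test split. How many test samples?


Train samples = 400 * 82% = 328
Test samples = 400 - 328
= 72

72


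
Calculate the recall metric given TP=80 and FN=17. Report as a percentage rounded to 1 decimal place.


Recall = TP / (TP + FN) * 100
= 80 / (80 + 17)
= 80 / 97
= 0.8247
= 82.5%

82.5


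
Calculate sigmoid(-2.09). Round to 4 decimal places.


sigmoid(z) = 1 / (1 + exp(-z))
exp(-(-2.09)) = exp(2.09) = 8.0849
1 + 8.0849 = 9.0849
1 / 9.0849 = 0.1101

0.1101


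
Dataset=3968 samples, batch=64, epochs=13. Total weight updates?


Iterations per epoch = 3968 / 64 = 62
Total updates = iterations_per_epoch * epochs
= 62 * 13
= 806

806


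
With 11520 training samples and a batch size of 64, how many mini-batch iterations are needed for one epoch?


Iterations per epoch = dataset_size / batch_size
= 11520 / 64
= 180

180


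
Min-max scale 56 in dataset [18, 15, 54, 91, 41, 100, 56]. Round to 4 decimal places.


Min = 15, Max = 100
Range = 100 - 15 = 85
Scaled = (x - min) / (max - min)
= (56 - 15) / 85
= 41 / 85
= 0.4824

0.4824


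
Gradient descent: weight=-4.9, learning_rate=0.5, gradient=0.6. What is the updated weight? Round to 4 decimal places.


w_new = w_old - lr * gradient
= -4.9 - 0.5 * 0.6
= -4.9 - (0.3)
= -5.2000

-5.2000


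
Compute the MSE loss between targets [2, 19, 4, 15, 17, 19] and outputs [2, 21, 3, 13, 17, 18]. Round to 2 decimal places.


Differences: [0, -2, 1, 2, 0, 1]
Squared errors: [0, 4, 1, 4, 0, 1]
Sum of squared errors = 10
MSE = 10 / 6 = 1.67

1.67


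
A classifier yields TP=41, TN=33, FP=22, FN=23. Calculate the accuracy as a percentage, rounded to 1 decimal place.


Accuracy = (TP + TN) / (TP + TN + FP + FN) * 100
= (41 + 33) / (41 + 33 + 22 + 23)
= 74 / 119
= 0.6218
= 62.2%

62.2


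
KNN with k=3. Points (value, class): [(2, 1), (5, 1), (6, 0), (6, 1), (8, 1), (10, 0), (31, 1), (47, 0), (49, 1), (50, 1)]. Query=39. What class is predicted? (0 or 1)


Distances from query 39:
Point 47 (class 0): distance = 8
Point 31 (class 1): distance = 8
Point 49 (class 1): distance = 10
K=3 nearest neighbors: classes = [0, 1, 1]
Votes for class 1: 2 / 3
Majority vote => class 1

1


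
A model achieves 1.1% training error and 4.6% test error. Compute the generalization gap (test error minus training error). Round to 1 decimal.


Generalization gap = test_error - train_error
= 4.6 - 1.1
= 3.5%
A moderate gap.

3.5


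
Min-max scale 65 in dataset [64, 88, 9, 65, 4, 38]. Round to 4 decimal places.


Min = 4, Max = 88
Range = 88 - 4 = 84
Scaled = (x - min) / (max - min)
= (65 - 4) / 84
= 61 / 84
= 0.7262

0.7262


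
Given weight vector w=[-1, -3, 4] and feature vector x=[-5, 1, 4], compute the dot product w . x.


Element-wise products:
-1 * -5 = 5
-3 * 1 = -3
4 * 4 = 16
Sum = 5 + -3 + 16
= 18

18


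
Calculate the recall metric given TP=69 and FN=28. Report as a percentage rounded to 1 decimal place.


Recall = TP / (TP + FN) * 100
= 69 / (69 + 28)
= 69 / 97
= 0.7113
= 71.1%

71.1


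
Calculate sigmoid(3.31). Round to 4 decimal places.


sigmoid(z) = 1 / (1 + exp(-z))
exp(-(3.31)) = exp(-3.31) = 0.0365
1 + 0.0365 = 1.0365
1 / 1.0365 = 0.9648

0.9648


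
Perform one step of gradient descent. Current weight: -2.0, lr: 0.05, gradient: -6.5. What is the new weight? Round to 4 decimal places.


w_new = w_old - lr * gradient
= -2.0 - 0.05 * -6.5
= -2.0 - (-0.325)
= -1.6750

-1.6750


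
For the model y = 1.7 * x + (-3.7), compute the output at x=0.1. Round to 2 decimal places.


y = 1.7 * 0.1 + (-3.7)
= 0.17 + (-3.7)
= -3.53

-3.53


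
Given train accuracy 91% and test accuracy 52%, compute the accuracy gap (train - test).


Gap = train_accuracy - test_accuracy
= 91 - 52
= 39%
This large gap strongly indicates overfitting.

39


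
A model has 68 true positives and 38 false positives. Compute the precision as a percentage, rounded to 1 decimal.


Precision = TP / (TP + FP) * 100
= 68 / (68 + 38)
= 68 / 106
= 0.6415
= 64.2%

64.2


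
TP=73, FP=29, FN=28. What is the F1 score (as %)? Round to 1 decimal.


Precision = TP / (TP + FP) = 73 / 102 = 0.7157
Recall = TP / (TP + FN) = 73 / 101 = 0.7228
F1 = 2 * P * R / (P + R)
= 2 * 0.7157 * 0.7228 / (0.7157 + 0.7228)
= 1.0346 / 1.4385
= 0.7192
As percentage: 71.9%

71.9


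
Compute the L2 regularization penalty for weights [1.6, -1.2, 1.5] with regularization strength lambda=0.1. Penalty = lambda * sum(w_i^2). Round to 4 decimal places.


Squaring each weight:
1.6^2 = 2.56
(-1.2)^2 = 1.44
1.5^2 = 2.25
Sum of squares = 6.25
Penalty = 0.1 * 6.25 = 0.6250

0.6250


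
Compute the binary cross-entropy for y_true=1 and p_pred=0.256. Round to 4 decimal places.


For y=1: Loss = -log(p)
= -log(0.256)
= -(-1.3626)
= 1.3626

1.3626


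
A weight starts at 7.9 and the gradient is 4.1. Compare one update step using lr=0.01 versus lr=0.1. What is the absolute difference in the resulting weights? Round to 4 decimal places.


With lr=0.01: w_new = 7.9 - 0.01 * 4.1 = 7.859
With lr=0.1: w_new = 7.9 - 0.1 * 4.1 = 7.49
Absolute difference = |7.859 - 7.49|
= 0.3690

0.3690


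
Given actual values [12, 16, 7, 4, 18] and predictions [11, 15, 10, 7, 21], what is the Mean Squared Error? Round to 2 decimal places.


Differences: [1, 1, -3, -3, -3]
Squared errors: [1, 1, 9, 9, 9]
Sum of squared errors = 29
MSE = 29 / 5 = 5.80

5.80


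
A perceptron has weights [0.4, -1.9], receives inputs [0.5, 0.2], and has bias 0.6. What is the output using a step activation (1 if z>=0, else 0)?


z = w . x + b
= 0.4*0.5 + -1.9*0.2 + 0.6
= 0.2 + -0.38 + 0.6
= -0.18 + 0.6
= 0.42
Since z = 0.42 >= 0, output = 1

1


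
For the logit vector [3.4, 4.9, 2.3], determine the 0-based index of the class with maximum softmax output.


Softmax is a monotonic transformation, so it preserves the argmax.
We need to find the index of the maximum logit.
Index 0: 3.4
Index 1: 4.9
Index 2: 2.3
Maximum logit = 4.9 at index 1

1


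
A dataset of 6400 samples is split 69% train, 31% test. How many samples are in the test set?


Train samples = 6400 * 69% = 4416
Test samples = 6400 - 4416
= 1984

1984


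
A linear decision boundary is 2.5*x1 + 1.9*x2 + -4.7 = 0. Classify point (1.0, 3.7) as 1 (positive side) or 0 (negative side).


Compute 2.5 * 1.0 + 1.9 * 3.7 + -4.7
= 2.5 + 7.03 + -4.7
= 4.83
Since 4.83 >= 0, the point is on the positive side.

1


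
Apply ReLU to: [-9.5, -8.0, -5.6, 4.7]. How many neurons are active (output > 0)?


ReLU(x) = max(0, x) for each element:
ReLU(-9.5) = 0
ReLU(-8.0) = 0
ReLU(-5.6) = 0
ReLU(4.7) = 4.7
Active neurons (>0): 1

1


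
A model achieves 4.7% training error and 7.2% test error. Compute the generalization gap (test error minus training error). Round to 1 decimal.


Generalization gap = test_error - train_error
= 7.2 - 4.7
= 2.5%
A moderate gap.

2.5


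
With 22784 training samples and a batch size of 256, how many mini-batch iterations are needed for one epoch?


Iterations per epoch = dataset_size / batch_size
= 22784 / 256
= 89

89


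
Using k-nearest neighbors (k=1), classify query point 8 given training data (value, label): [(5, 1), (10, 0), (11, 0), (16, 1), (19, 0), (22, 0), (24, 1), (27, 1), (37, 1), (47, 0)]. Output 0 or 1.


Distances from query 8:
Point 10 (class 0): distance = 2
K=1 nearest neighbors: classes = [0]
Votes for class 1: 0 / 1
Majority vote => class 0

0


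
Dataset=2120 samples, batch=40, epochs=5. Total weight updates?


Iterations per epoch = 2120 / 40 = 53
Total updates = iterations_per_epoch * epochs
= 53 * 5
= 265

265


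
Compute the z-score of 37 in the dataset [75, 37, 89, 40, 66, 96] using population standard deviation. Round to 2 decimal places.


Mean = (75 + 37 + 89 + 40 + 66 + 96) / 6 = 67.1667
Variance = sum((x_i - mean)^2) / n = 503.1389
Std = sqrt(503.1389) = 22.4308
Z = (x - mean) / std
= (37 - 67.1667) / 22.4308
= -30.1667 / 22.4308
= -1.34

-1.34


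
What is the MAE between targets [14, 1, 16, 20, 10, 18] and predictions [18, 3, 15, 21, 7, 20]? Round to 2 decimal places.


Absolute errors: [4, 2, 1, 1, 3, 2]
Sum of absolute errors = 13
MAE = 13 / 6 = 2.17

2.17


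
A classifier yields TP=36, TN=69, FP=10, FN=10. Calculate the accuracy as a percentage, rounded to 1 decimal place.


Accuracy = (TP + TN) / (TP + TN + FP + FN) * 100
= (36 + 69) / (36 + 69 + 10 + 10)
= 105 / 125
= 0.84
= 84.0%

84.0


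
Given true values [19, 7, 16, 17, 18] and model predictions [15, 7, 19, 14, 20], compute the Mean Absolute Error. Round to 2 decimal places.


Absolute errors: [4, 0, 3, 3, 2]
Sum of absolute errors = 12
MAE = 12 / 5 = 2.40

2.40


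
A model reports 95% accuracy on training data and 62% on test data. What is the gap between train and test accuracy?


Gap = train_accuracy - test_accuracy
= 95 - 62
= 33%
This large gap strongly indicates overfitting.

33


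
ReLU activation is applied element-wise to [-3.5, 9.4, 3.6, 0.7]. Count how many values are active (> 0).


ReLU(x) = max(0, x) for each element:
ReLU(-3.5) = 0
ReLU(9.4) = 9.4
ReLU(3.6) = 3.6
ReLU(0.7) = 0.7
Active neurons (>0): 3

3


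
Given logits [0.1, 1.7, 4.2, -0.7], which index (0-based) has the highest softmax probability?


Softmax is a monotonic transformation, so it preserves the argmax.
We need to find the index of the maximum logit.
Index 0: 0.1
Index 1: 1.7
Index 2: 4.2
Index 3: -0.7
Maximum logit = 4.2 at index 2

2


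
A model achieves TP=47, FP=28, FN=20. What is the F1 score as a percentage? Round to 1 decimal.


Precision = TP / (TP + FP) = 47 / 75 = 0.6267
Recall = TP / (TP + FN) = 47 / 67 = 0.7015
F1 = 2 * P * R / (P + R)
= 2 * 0.6267 * 0.7015 / (0.6267 + 0.7015)
= 0.8792 / 1.3282
= 0.662
As percentage: 66.2%

66.2


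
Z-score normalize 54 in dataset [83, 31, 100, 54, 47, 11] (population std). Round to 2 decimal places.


Mean = (83 + 31 + 100 + 54 + 47 + 11) / 6 = 54.3333
Variance = sum((x_i - mean)^2) / n = 897.2222
Std = sqrt(897.2222) = 29.9537
Z = (x - mean) / std
= (54 - 54.3333) / 29.9537
= -0.3333 / 29.9537
= -0.01

-0.01


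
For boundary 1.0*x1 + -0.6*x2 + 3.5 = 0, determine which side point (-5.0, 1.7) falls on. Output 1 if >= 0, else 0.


Compute 1.0 * -5.0 + -0.6 * 1.7 + 3.5
= -5.0 + -1.02 + 3.5
= -2.52
Since -2.52 < 0, the point is on the negative side.

0


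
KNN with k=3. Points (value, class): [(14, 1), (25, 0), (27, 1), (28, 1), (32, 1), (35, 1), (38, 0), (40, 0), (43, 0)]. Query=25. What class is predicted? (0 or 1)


Distances from query 25:
Point 25 (class 0): distance = 0
Point 27 (class 1): distance = 2
Point 28 (class 1): distance = 3
K=3 nearest neighbors: classes = [0, 1, 1]
Votes for class 1: 2 / 3
Majority vote => class 1

1


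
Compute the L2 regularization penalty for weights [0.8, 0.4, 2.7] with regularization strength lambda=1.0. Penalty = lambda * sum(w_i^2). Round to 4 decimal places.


Squaring each weight:
0.8^2 = 0.64
0.4^2 = 0.16
2.7^2 = 7.29
Sum of squares = 8.09
Penalty = 1.0 * 8.09 = 8.0900

8.0900


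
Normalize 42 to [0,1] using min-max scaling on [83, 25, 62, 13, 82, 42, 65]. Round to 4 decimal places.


Min = 13, Max = 83
Range = 83 - 13 = 70
Scaled = (x - min) / (max - min)
= (42 - 13) / 70
= 29 / 70
= 0.4143

0.4143


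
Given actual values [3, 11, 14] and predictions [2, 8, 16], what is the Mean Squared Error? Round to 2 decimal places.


Differences: [1, 3, -2]
Squared errors: [1, 9, 4]
Sum of squared errors = 14
MSE = 14 / 3 = 4.67

4.67


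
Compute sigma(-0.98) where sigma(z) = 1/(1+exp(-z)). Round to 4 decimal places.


sigmoid(z) = 1 / (1 + exp(-z))
exp(-(-0.98)) = exp(0.98) = 2.6645
1 + 2.6645 = 3.6645
1 / 3.6645 = 0.2729

0.2729


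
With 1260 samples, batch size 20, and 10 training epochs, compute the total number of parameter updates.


Iterations per epoch = 1260 / 20 = 63
Total updates = iterations_per_epoch * epochs
= 63 * 10
= 630

630


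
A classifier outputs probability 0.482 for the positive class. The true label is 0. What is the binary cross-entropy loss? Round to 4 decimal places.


For y=0: Loss = -log(1-p)
= -log(1 - 0.482)
= -log(0.518)
= -(-0.6578)
= 0.6578

0.6578


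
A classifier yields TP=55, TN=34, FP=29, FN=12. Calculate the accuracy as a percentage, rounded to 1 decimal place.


Accuracy = (TP + TN) / (TP + TN + FP + FN) * 100
= (55 + 34) / (55 + 34 + 29 + 12)
= 89 / 130
= 0.6846
= 68.5%

68.5


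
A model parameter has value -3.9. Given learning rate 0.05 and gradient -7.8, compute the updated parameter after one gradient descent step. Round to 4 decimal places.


w_new = w_old - lr * gradient
= -3.9 - 0.05 * -7.8
= -3.9 - (-0.39)
= -3.5100

-3.5100


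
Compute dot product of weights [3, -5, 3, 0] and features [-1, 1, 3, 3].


Element-wise products:
3 * -1 = -3
-5 * 1 = -5
3 * 3 = 9
0 * 3 = 0
Sum = -3 + -5 + 9 + 0
= 1

1


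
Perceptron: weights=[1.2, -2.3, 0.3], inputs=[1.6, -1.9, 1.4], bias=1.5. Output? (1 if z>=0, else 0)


z = w . x + b
= 1.2*1.6 + -2.3*-1.9 + 0.3*1.4 + 1.5
= 1.92 + 4.37 + 0.42 + 1.5
= 6.71 + 1.5
= 8.21
Since z = 8.21 >= 0, output = 1

1


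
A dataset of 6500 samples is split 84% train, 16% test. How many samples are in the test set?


Train samples = 6500 * 84% = 5460
Test samples = 6500 - 5460
= 1040

1040


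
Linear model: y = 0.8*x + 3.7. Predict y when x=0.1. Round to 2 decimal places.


y = 0.8 * 0.1 + (3.7)
= 0.08 + (3.7)
= 3.78

3.78


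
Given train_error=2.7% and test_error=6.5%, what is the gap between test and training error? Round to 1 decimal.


Generalization gap = test_error - train_error
= 6.5 - 2.7
= 3.8%
A moderate gap.

3.8


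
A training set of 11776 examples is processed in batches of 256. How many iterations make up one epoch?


Iterations per epoch = dataset_size / batch_size
= 11776 / 256
= 46

46


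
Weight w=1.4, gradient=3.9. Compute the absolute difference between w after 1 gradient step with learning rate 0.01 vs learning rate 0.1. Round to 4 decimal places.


With lr=0.01: w_new = 1.4 - 0.01 * 3.9 = 1.361
With lr=0.1: w_new = 1.4 - 0.1 * 3.9 = 1.01
Absolute difference = |1.361 - 1.01|
= 0.3510

0.3510


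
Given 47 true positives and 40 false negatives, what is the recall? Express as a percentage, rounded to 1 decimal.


Recall = TP / (TP + FN) * 100
= 47 / (47 + 40)
= 47 / 87
= 0.5402
= 54.0%

54.0


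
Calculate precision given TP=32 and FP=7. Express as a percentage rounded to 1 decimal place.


Precision = TP / (TP + FP) * 100
= 32 / (32 + 7)
= 32 / 39
= 0.8205
= 82.1%

82.1


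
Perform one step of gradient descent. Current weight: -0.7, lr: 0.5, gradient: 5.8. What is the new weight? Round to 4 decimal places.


w_new = w_old - lr * gradient
= -0.7 - 0.5 * 5.8
= -0.7 - (2.9)
= -3.6000

-3.6000


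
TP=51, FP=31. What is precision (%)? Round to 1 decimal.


Precision = TP / (TP + FP) * 100
= 51 / (51 + 31)
= 51 / 82
= 0.622
= 62.2%

62.2


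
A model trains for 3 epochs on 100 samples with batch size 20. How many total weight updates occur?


Iterations per epoch = 100 / 20 = 5
Total updates = iterations_per_epoch * epochs
= 5 * 3
= 15

15


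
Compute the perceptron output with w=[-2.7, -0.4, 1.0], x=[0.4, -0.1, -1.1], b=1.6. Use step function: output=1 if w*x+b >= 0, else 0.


z = w . x + b
= -2.7*0.4 + -0.4*-0.1 + 1.0*-1.1 + 1.6
= -1.08 + 0.04 + -1.1 + 1.6
= -2.14 + 1.6
= -0.54
Since z = -0.54 < 0, output = 0

0


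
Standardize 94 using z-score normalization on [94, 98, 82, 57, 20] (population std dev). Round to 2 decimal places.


Mean = (94 + 98 + 82 + 57 + 20) / 5 = 70.2
Variance = sum((x_i - mean)^2) / n = 834.56
Std = sqrt(834.56) = 28.8888
Z = (x - mean) / std
= (94 - 70.2) / 28.8888
= 23.8 / 28.8888
= 0.82

0.82


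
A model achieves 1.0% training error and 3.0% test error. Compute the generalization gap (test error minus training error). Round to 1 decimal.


Generalization gap = test_error - train_error
= 3.0 - 1.0
= 2.0%
A moderate gap.

2.0


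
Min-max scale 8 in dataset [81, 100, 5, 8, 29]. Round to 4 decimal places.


Min = 5, Max = 100
Range = 100 - 5 = 95
Scaled = (x - min) / (max - min)
= (8 - 5) / 95
= 3 / 95
= 0.0316

0.0316


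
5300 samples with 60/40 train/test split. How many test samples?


Train samples = 5300 * 60% = 3180
Test samples = 5300 - 3180
= 2120

2120


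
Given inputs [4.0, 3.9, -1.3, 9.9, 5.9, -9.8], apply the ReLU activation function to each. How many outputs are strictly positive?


ReLU(x) = max(0, x) for each element:
ReLU(4.0) = 4.0
ReLU(3.9) = 3.9
ReLU(-1.3) = 0
ReLU(9.9) = 9.9
ReLU(5.9) = 5.9
ReLU(-9.8) = 0
Active neurons (>0): 4

4


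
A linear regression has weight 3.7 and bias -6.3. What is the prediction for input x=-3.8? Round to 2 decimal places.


y = 3.7 * -3.8 + (-6.3)
= -14.06 + (-6.3)
= -20.36

-20.36


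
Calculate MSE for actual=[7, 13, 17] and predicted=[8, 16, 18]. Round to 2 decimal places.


Differences: [-1, -3, -1]
Squared errors: [1, 9, 1]
Sum of squared errors = 11
MSE = 11 / 3 = 3.67

3.67


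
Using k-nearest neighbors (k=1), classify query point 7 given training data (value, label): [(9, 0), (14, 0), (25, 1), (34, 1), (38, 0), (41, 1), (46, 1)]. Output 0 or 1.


Distances from query 7:
Point 9 (class 0): distance = 2
K=1 nearest neighbors: classes = [0]
Votes for class 1: 0 / 1
Majority vote => class 0

0


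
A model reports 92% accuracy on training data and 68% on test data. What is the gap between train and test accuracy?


Gap = train_accuracy - test_accuracy
= 92 - 68
= 24%
This large gap strongly indicates overfitting.

24


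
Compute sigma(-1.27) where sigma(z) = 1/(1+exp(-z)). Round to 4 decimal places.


sigmoid(z) = 1 / (1 + exp(-z))
exp(-(-1.27)) = exp(1.27) = 3.5609
1 + 3.5609 = 4.5609
1 / 4.5609 = 0.2193

0.2193


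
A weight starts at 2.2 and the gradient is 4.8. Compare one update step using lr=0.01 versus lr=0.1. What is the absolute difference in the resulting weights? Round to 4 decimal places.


With lr=0.01: w_new = 2.2 - 0.01 * 4.8 = 2.152
With lr=0.1: w_new = 2.2 - 0.1 * 4.8 = 1.72
Absolute difference = |2.152 - 1.72|
= 0.4320

0.4320


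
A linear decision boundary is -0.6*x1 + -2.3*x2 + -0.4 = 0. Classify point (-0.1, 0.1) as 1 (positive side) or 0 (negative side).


Compute -0.6 * -0.1 + -2.3 * 0.1 + -0.4
= 0.06 + -0.23 + -0.4
= -0.57
Since -0.57 < 0, the point is on the negative side.

0


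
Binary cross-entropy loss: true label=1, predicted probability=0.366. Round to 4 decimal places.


For y=1: Loss = -log(p)
= -log(0.366)
= -(-1.0051)
= 1.0051

1.0051


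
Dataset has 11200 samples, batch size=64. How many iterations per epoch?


Iterations per epoch = dataset_size / batch_size
= 11200 / 64
= 175

175


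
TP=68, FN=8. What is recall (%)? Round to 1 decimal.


Recall = TP / (TP + FN) * 100
= 68 / (68 + 8)
= 68 / 76
= 0.8947
= 89.5%

89.5


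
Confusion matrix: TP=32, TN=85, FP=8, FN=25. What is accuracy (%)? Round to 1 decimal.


Accuracy = (TP + TN) / (TP + TN + FP + FN) * 100
= (32 + 85) / (32 + 85 + 8 + 25)
= 117 / 150
= 0.78
= 78.0%

78.0


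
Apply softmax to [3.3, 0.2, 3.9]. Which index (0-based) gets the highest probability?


Softmax is a monotonic transformation, so it preserves the argmax.
We need to find the index of the maximum logit.
Index 0: 3.3
Index 1: 0.2
Index 2: 3.9
Maximum logit = 3.9 at index 2

2


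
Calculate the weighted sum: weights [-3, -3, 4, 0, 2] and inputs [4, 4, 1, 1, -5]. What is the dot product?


Element-wise products:
-3 * 4 = -12
-3 * 4 = -12
4 * 1 = 4
0 * 1 = 0
2 * -5 = -10
Sum = -12 + -12 + 4 + 0 + -10
= -30

-30


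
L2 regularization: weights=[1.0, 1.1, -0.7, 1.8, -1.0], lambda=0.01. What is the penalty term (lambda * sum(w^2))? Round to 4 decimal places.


Squaring each weight:
1.0^2 = 1.0
1.1^2 = 1.21
(-0.7)^2 = 0.49
1.8^2 = 3.24
(-1.0)^2 = 1.0
Sum of squares = 6.94
Penalty = 0.01 * 6.94 = 0.0694

0.0694


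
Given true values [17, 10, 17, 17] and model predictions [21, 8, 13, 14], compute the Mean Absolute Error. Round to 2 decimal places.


Absolute errors: [4, 2, 4, 3]
Sum of absolute errors = 13
MAE = 13 / 4 = 3.25

3.25


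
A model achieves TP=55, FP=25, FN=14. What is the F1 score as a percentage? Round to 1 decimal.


Precision = TP / (TP + FP) = 55 / 80 = 0.6875
Recall = TP / (TP + FN) = 55 / 69 = 0.7971
F1 = 2 * P * R / (P + R)
= 2 * 0.6875 * 0.7971 / (0.6875 + 0.7971)
= 1.096 / 1.4846
= 0.7383
As percentage: 73.8%

73.8


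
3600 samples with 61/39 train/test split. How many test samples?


Train samples = 3600 * 61% = 2196
Test samples = 3600 - 2196
= 1404

1404


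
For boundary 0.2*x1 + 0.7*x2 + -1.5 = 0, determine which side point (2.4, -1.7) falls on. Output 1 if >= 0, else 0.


Compute 0.2 * 2.4 + 0.7 * -1.7 + -1.5
= 0.48 + -1.19 + -1.5
= -2.21
Since -2.21 < 0, the point is on the negative side.

0


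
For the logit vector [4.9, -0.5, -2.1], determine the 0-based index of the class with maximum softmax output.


Softmax is a monotonic transformation, so it preserves the argmax.
We need to find the index of the maximum logit.
Index 0: 4.9
Index 1: -0.5
Index 2: -2.1
Maximum logit = 4.9 at index 0

0


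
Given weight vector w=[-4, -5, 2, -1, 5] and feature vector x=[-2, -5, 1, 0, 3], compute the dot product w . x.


Element-wise products:
-4 * -2 = 8
-5 * -5 = 25
2 * 1 = 2
-1 * 0 = 0
5 * 3 = 15
Sum = 8 + 25 + 2 + 0 + 15
= 50

50


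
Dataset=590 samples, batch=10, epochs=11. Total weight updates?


Iterations per epoch = 590 / 10 = 59
Total updates = iterations_per_epoch * epochs
= 59 * 11
= 649

649


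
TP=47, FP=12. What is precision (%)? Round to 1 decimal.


Precision = TP / (TP + FP) * 100
= 47 / (47 + 12)
= 47 / 59
= 0.7966
= 79.7%

79.7


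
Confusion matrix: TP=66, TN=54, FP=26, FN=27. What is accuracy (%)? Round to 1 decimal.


Accuracy = (TP + TN) / (TP + TN + FP + FN) * 100
= (66 + 54) / (66 + 54 + 26 + 27)
= 120 / 173
= 0.6936
= 69.4%

69.4


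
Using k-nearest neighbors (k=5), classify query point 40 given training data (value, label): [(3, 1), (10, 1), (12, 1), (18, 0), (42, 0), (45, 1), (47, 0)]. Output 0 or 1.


Distances from query 40:
Point 42 (class 0): distance = 2
Point 45 (class 1): distance = 5
Point 47 (class 0): distance = 7
Point 18 (class 0): distance = 22
Point 12 (class 1): distance = 28
K=5 nearest neighbors: classes = [0, 1, 0, 0, 1]
Votes for class 1: 2 / 5
Majority vote => class 0

0


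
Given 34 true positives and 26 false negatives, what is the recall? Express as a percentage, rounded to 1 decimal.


Recall = TP / (TP + FN) * 100
= 34 / (34 + 26)
= 34 / 60
= 0.5667
= 56.7%

56.7


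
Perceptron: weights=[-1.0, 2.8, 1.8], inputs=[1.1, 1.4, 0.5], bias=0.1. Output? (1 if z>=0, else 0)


z = w . x + b
= -1.0*1.1 + 2.8*1.4 + 1.8*0.5 + 0.1
= -1.1 + 3.92 + 0.9 + 0.1
= 3.72 + 0.1
= 3.82
Since z = 3.82 >= 0, output = 1

1


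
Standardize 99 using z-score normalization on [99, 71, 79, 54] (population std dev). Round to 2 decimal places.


Mean = (99 + 71 + 79 + 54) / 4 = 75.75
Variance = sum((x_i - mean)^2) / n = 261.6875
Std = sqrt(261.6875) = 16.1768
Z = (x - mean) / std
= (99 - 75.75) / 16.1768
= 23.25 / 16.1768
= 1.44

1.44


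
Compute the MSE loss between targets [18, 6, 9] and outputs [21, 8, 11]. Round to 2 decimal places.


Differences: [-3, -2, -2]
Squared errors: [9, 4, 4]
Sum of squared errors = 17
MSE = 17 / 3 = 5.67

5.67


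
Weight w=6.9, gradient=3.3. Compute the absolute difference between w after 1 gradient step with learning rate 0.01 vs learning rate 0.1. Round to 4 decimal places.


With lr=0.01: w_new = 6.9 - 0.01 * 3.3 = 6.867
With lr=0.1: w_new = 6.9 - 0.1 * 3.3 = 6.57
Absolute difference = |6.867 - 6.57|
= 0.2970

0.2970


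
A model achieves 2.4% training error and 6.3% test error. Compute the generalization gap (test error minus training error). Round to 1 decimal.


Generalization gap = test_error - train_error
= 6.3 - 2.4
= 3.9%
A moderate gap.

3.9


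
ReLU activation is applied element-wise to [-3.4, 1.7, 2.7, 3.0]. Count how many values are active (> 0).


ReLU(x) = max(0, x) for each element:
ReLU(-3.4) = 0
ReLU(1.7) = 1.7
ReLU(2.7) = 2.7
ReLU(3.0) = 3.0
Active neurons (>0): 3

3


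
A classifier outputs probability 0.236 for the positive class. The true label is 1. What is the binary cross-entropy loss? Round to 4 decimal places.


For y=1: Loss = -log(p)
= -log(0.236)
= -(-1.4439)
= 1.4439

1.4439


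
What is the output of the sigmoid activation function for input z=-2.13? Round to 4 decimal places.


sigmoid(z) = 1 / (1 + exp(-z))
exp(-(-2.13)) = exp(2.13) = 8.4149
1 + 8.4149 = 9.4149
1 / 9.4149 = 0.1062

0.1062


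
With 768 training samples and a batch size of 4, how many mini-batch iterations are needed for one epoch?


Iterations per epoch = dataset_size / batch_size
= 768 / 4
= 192

192


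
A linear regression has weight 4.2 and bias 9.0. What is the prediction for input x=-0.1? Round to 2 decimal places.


y = 4.2 * -0.1 + (9.0)
= -0.42 + (9.0)
= 8.58

8.58


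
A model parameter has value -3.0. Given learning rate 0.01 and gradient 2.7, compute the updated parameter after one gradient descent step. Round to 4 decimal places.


w_new = w_old - lr * gradient
= -3.0 - 0.01 * 2.7
= -3.0 - (0.027)
= -3.0270

-3.0270


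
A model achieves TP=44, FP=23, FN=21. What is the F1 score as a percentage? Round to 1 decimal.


Precision = TP / (TP + FP) = 44 / 67 = 0.6567
Recall = TP / (TP + FN) = 44 / 65 = 0.6769
F1 = 2 * P * R / (P + R)
= 2 * 0.6567 * 0.6769 / (0.6567 + 0.6769)
= 0.8891 / 1.3336
= 0.6667
As percentage: 66.7%

66.7


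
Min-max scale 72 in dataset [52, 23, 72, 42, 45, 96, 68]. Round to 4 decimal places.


Min = 23, Max = 96
Range = 96 - 23 = 73
Scaled = (x - min) / (max - min)
= (72 - 23) / 73
= 49 / 73
= 0.6712

0.6712


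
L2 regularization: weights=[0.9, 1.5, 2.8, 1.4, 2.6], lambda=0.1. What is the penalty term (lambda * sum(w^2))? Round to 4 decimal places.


Squaring each weight:
0.9^2 = 0.81
1.5^2 = 2.25
2.8^2 = 7.84
1.4^2 = 1.96
2.6^2 = 6.76
Sum of squares = 19.62
Penalty = 0.1 * 19.62 = 1.9620

1.9620


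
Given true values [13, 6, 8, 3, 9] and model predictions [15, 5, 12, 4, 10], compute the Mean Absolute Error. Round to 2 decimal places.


Absolute errors: [2, 1, 4, 1, 1]
Sum of absolute errors = 9
MAE = 9 / 5 = 1.80

1.80


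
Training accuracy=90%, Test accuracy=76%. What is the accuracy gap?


Gap = train_accuracy - test_accuracy
= 90 - 76
= 14%
This gap suggests the model is overfitting.

14


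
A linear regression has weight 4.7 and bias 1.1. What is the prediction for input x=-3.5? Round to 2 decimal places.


y = 4.7 * -3.5 + (1.1)
= -16.45 + (1.1)
= -15.35

-15.35


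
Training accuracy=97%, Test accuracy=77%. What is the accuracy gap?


Gap = train_accuracy - test_accuracy
= 97 - 77
= 20%
This gap suggests the model is overfitting.

20


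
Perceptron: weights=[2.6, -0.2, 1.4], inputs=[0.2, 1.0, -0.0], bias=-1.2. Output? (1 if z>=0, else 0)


z = w . x + b
= 2.6*0.2 + -0.2*1.0 + 1.4*-0.0 + -1.2
= 0.52 + -0.2 + -0.0 + -1.2
= 0.32 + -1.2
= -0.88
Since z = -0.88 < 0, output = 0

0


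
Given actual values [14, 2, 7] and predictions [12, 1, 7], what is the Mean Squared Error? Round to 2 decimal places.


Differences: [2, 1, 0]
Squared errors: [4, 1, 0]
Sum of squared errors = 5
MSE = 5 / 3 = 1.67

1.67


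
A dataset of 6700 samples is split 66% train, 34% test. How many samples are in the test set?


Train samples = 6700 * 66% = 4422
Test samples = 6700 - 4422
= 2278

2278


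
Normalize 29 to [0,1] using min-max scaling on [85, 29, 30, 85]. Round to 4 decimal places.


Min = 29, Max = 85
Range = 85 - 29 = 56
Scaled = (x - min) / (max - min)
= (29 - 29) / 56
= 0 / 56
= 0.0000

0.0000


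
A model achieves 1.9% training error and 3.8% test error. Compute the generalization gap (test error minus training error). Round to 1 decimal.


Generalization gap = test_error - train_error
= 3.8 - 1.9
= 1.9%
A small gap suggests good generalization.

1.9


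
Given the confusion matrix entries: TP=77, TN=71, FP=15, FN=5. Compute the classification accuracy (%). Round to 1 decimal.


Accuracy = (TP + TN) / (TP + TN + FP + FN) * 100
= (77 + 71) / (77 + 71 + 15 + 5)
= 148 / 168
= 0.881
= 88.1%

88.1


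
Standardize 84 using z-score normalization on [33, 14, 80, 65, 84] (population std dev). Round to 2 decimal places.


Mean = (33 + 14 + 80 + 65 + 84) / 5 = 55.2
Variance = sum((x_i - mean)^2) / n = 746.16
Std = sqrt(746.16) = 27.3159
Z = (x - mean) / std
= (84 - 55.2) / 27.3159
= 28.8 / 27.3159
= 1.05

1.05


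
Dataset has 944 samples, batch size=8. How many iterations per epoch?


Iterations per epoch = dataset_size / batch_size
= 944 / 8
= 118

118


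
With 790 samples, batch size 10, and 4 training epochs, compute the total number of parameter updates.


Iterations per epoch = 790 / 10 = 79
Total updates = iterations_per_epoch * epochs
= 79 * 4
= 316

316


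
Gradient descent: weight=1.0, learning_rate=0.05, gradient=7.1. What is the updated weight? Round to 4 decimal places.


w_new = w_old - lr * gradient
= 1.0 - 0.05 * 7.1
= 1.0 - (0.355)
= 0.6450

0.6450


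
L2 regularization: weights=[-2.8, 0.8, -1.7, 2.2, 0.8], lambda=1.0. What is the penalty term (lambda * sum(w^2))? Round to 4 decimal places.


Squaring each weight:
(-2.8)^2 = 7.84
0.8^2 = 0.64
(-1.7)^2 = 2.89
2.2^2 = 4.84
0.8^2 = 0.64
Sum of squares = 16.85
Penalty = 1.0 * 16.85 = 16.8500

16.8500


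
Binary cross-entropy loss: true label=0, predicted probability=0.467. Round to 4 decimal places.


For y=0: Loss = -log(1-p)
= -log(1 - 0.467)
= -log(0.533)
= -(-0.6292)
= 0.6292

0.6292


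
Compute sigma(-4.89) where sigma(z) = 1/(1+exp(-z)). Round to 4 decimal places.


sigmoid(z) = 1 / (1 + exp(-z))
exp(-(-4.89)) = exp(4.89) = 132.9536
1 + 132.9536 = 133.9536
1 / 133.9536 = 0.0075

0.0075


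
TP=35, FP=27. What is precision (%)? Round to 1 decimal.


Precision = TP / (TP + FP) * 100
= 35 / (35 + 27)
= 35 / 62
= 0.5645
= 56.5%

56.5


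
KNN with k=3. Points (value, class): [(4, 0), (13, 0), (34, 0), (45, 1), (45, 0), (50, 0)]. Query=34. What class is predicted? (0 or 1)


Distances from query 34:
Point 34 (class 0): distance = 0
Point 45 (class 0): distance = 11
Point 45 (class 1): distance = 11
K=3 nearest neighbors: classes = [0, 0, 1]
Votes for class 1: 1 / 3
Majority vote => class 0

0


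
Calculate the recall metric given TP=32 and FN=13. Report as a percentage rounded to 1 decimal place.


Recall = TP / (TP + FN) * 100
= 32 / (32 + 13)
= 32 / 45
= 0.7111
= 71.1%

71.1


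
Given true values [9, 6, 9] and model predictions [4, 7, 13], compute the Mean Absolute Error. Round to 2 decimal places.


Absolute errors: [5, 1, 4]
Sum of absolute errors = 10
MAE = 10 / 3 = 3.33

3.33


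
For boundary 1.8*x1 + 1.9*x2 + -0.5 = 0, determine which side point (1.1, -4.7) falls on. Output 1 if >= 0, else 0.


Compute 1.8 * 1.1 + 1.9 * -4.7 + -0.5
= 1.98 + -8.93 + -0.5
= -7.45
Since -7.45 < 0, the point is on the negative side.

0
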